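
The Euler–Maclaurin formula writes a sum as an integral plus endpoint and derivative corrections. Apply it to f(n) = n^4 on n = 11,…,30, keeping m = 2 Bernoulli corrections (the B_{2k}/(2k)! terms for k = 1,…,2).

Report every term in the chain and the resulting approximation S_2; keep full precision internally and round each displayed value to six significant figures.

∫_11^30 x^4 dx evaluates to 4.82779e+06.
Endpoint term: (f(11) + f(30))/2 = (14641.0 + 810000)/2 = 412320.
Integral + boundary = 5.24011e+06.
k=1: B_{2}/(2)! × [f^{(1)}(30) − f^{(1)}(11)] = 1/12 × (108000 − 5324.00) = 8556.33.
Running total after k=1: 5.24867e+06.
k=2: B_{4}/(4)! × [f^{(3)}(30) − f^{(3)}(11)] = −1/720 × (720.000 − 264.000) = -0.633333.

S_2 ≈ 5.24867e+06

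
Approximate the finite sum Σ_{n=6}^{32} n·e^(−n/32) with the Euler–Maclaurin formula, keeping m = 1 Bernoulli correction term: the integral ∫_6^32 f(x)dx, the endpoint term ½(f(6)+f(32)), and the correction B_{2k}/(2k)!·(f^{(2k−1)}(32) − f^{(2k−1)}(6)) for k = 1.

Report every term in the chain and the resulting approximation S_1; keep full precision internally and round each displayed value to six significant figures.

S_1 ≈ 262.999

Integral: ∫_6^32 x·e^(−x/32) dx = 254.682.
Endpoint term: (f(6) + f(32))/2 = (4.97417 + 11.7721)/2 = 8.37316.
So far: 263.055.
k=1: B_{2}/(2)! × [f^{(1)}(32) − f^{(1)}(6)] = 1/12 × (0.00000 − 0.673586) = -0.0561322.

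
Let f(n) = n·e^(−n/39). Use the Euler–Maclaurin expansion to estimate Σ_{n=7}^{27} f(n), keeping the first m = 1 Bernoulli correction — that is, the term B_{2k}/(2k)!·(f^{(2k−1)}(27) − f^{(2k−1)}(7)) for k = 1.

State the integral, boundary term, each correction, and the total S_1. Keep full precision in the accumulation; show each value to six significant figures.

S_1 ≈ 220.799

Integral: ∫_7^27 x·e^(−x/39) dx = 211.163.
Boundary: ½(f(7) + f(27)) = ½(5.84989 + 13.5113) = 9.68061.
Running total after boundary: 220.843.
Order-1 term: 1/12 · (0.153975 − 0.685701) = -0.0443105.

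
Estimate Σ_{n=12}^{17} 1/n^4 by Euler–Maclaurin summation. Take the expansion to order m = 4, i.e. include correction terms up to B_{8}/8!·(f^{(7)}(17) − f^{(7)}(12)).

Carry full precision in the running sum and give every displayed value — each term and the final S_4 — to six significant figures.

The integral term ∫_12^17 1/x^4 dx = 0.000125054.
Boundary: ½(f(12) + f(17)) = ½(4.82253e-05 + 1.19730e-05) = 3.00992e-05.
Running total after boundary: 0.000155153.
k=1: B_{2}/(2)! × [f^{(1)}(17) − f^{(1)}(12)] = 1/12 × (-2.81719e-06 − (-1.60751e-05)) = 1.10483e-06.
After k=1: 0.000156258.
k=2: B_{4}/(4)! × [f^{(3)}(17) − f^{(3)}(12)] = −1/720 × (-2.92441e-07 − (-3.34898e-06)) = -4.24519e-09.
After k=2: 0.000156254.
k=3: B_{6}/(6)! × [f^{(5)}(17) − f^{(5)}(12)] = 1/30240 × (-5.66668e-08 − (-1.30238e-06)) = 4.11943e-11.
After k=3: 0.000156254.
k=4: B_{8}/(8)! × [f^{(7)}(17) − f^{(7)}(12)] = −1/1209600 × (-1.76471e-08 − (-8.13988e-07)) = -6.58351e-13.

S_4 ≈ 0.000156254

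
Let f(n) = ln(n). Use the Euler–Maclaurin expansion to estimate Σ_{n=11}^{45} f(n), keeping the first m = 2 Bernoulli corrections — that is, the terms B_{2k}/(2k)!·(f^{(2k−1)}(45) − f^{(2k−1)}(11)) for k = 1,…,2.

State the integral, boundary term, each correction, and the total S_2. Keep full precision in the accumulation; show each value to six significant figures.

The integral term ∫_11^45 ln(x) dx = 110.923.
½[f(11) + f(45)] = ½[2.39790 + 3.80666] = 3.10228.
So far: 114.025.
k=1: B_{2}/(2)! × [f^{(1)}(45) − f^{(1)}(11)] = 1/12 × (0.0222222 − 0.0909091) = -0.00572391.
Running total after k=1: 114.020.
k=2: B_{4}/(4)! × [f^{(3)}(45) − f^{(3)}(11)] = −1/720 × (2.19479e-05 − 0.00150263) = 2.05650e-06.

S_2 ≈ 114.020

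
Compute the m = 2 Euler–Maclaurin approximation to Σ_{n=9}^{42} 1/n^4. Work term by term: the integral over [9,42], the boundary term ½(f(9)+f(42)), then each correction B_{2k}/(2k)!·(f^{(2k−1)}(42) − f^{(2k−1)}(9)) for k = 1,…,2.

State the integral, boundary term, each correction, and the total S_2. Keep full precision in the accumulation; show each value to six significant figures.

Integral: ∫_9^42 1/x^4 dx = 0.000452748.
Endpoint term: (f(9) + f(42))/2 = (0.000152416 + 3.21368e-07)/2 = 7.63686e-05.
Running total after boundary: 0.000529117.
Correction k=1: B_{2}/2! · (f^{(1)}(42) − f^{(1)}(9)) = 1/12 · (-3.06065e-08 − (-6.77404e-05)) = 5.64248e-06.
After k=1: 0.000534759.
Correction k=2: B_{4}/4! · (f^{(3)}(42) − f^{(3)}(9)) = −1/720 · (-5.20519e-10 − (-2.50890e-05)) = -3.48451e-08.

S_2 ≈ 0.000534724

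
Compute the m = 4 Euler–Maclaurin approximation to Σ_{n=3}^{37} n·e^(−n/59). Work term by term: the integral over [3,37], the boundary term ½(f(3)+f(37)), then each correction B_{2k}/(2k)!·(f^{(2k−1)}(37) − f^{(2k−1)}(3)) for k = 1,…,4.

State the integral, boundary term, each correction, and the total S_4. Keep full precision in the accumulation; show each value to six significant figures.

Integral: ∫_3^37 x·e^(−x/59) dx = 451.345.
½[f(3) + f(37)] = ½[2.85127 + 19.7628] = 11.3070.
Integral + boundary = 462.652.
k=1: B_{2}/(2)! × [f^{(1)}(37) − f^{(1)}(3)] = 1/12 × (0.199167 − 0.902097) = -0.0585775.
Partial sum through k=1: 462.594.
k=2: B_{4}/(4)! × [f^{(3)}(37) − f^{(3)}(3)] = −1/720 × (0.000364098 − 0.000805212) = 6.12659e-07.
Partial sum through k=2: 462.594.
k=3: B_{6}/(6)! × [f^{(5)}(37) − f^{(5)}(3)] = 1/30240 × (1.92755e-07 − 3.88186e-07) = -6.46267e-12.
Partial sum through k=3: 462.594.
k=4: B_{8}/(8)! × [f^{(7)}(37) − f^{(7)}(3)] = −1/1209600 × (8.06993e-11 − 1.56580e-10) = 6.27323e-17.

S_4 ≈ 462.594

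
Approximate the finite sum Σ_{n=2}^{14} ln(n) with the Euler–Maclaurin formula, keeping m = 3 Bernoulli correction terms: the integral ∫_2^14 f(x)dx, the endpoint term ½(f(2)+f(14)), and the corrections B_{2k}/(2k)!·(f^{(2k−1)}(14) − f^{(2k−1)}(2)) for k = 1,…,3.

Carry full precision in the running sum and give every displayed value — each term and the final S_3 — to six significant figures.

∫_2^14 ln(x) dx evaluates to 23.5605.
Boundary: ½(f(2) + f(14)) = ½(0.693147 + 2.63906) = 1.66610.
Integral + boundary = 25.2266.
k=1: B_{2}/(2)! × [f^{(1)}(14) − f^{(1)}(2)] = 1/12 × (0.0714286 − 0.500000) = -0.0357143.
Partial sum through k=1: 25.1909.
k=2: B_{4}/(4)! × [f^{(3)}(14) − f^{(3)}(2)] = −1/720 × (0.000728863 − 0.250000) = 0.000346210.
Partial sum through k=2: 25.1912.
k=3: B_{6}/(6)! × [f^{(5)}(14) − f^{(5)}(2)] = 1/30240 × (4.46243e-05 − 0.750000) = -2.48001e-05.

S_3 ≈ 25.1912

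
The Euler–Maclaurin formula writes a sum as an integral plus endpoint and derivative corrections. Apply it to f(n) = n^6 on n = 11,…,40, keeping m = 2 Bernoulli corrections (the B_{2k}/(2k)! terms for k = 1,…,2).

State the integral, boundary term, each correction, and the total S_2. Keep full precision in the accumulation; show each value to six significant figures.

S_2 ≈ 2.55029e+10

The integral term ∫_11^40 x^6 dx = 2.34029e+10.
Boundary: ½(f(11) + f(40)) = ½(1.77156e+06 + 4.09600e+09) = 2.04889e+09.
So far: 2.54518e+10.
Order-1 term: 1/12 · (6.14400e+08 − 966306) = 5.11195e+07.
After k=1: 2.55029e+10.
Order-2 term: −1/720 · (7.68000e+06 − 159720) = -10444.8.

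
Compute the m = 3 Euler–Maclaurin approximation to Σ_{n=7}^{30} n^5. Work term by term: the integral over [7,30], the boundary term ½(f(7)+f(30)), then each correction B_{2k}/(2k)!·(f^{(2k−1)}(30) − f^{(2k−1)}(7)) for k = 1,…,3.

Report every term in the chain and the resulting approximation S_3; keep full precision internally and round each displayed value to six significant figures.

S_3 ≈ 1.33975e+08

Integral: ∫_7^30 x^5 dx = 1.21480e+08.
½[f(7) + f(30)] = ½[16807.0 + 2.43000e+07] = 1.21584e+07.
Integral + boundary = 1.33639e+08.
Correction k=1: B_{2}/2! · (f^{(1)}(30) − f^{(1)}(7)) = 1/12 · (4.05000e+06 − 12005.0) = 336500.
Partial sum through k=1: 1.33975e+08.
Correction k=2: B_{4}/4! · (f^{(3)}(30) − f^{(3)}(7)) = −1/720 · (54000.0 − 2940.00) = -70.9167.
Partial sum through k=2: 1.33975e+08.
Correction k=3: B_{6}/6! · (f^{(5)}(30) − f^{(5)}(7)) = 1/30240 · (120.000 − 120.000) = 0.00000.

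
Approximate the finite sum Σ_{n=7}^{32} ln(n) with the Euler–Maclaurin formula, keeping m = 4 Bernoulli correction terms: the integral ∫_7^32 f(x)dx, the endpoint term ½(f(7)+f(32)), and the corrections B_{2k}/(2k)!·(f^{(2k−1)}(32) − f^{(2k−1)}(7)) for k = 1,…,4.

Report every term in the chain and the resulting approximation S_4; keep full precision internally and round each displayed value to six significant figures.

S_4 ≈ 74.9787

∫_7^32 ln(x) dx evaluates to 72.2822.
½[f(7) + f(32)] = ½[1.94591 + 3.46574] = 2.70582.
Integral + boundary = 74.9880.
Correction k=1: B_{2}/2! · (f^{(1)}(32) − f^{(1)}(7)) = 1/12 · (0.0312500 − 0.142857) = -0.00930060.
After k=1: 74.9787.
Correction k=2: B_{4}/4! · (f^{(3)}(32) − f^{(3)}(7)) = −1/720 · (6.10352e-05 − 0.00583090) = 8.01371e-06.
After k=2: 74.9787.
Correction k=3: B_{6}/6! · (f^{(5)}(32) − f^{(5)}(7)) = 1/30240 · (7.15256e-07 − 0.00142798) = -4.71978e-08.
After k=3: 74.9787.
Correction k=4: B_{8}/8! · (f^{(7)}(32) − f^{(7)}(7)) = −1/1209600 · (2.09548e-08 − 0.000874271) = 7.22760e-10.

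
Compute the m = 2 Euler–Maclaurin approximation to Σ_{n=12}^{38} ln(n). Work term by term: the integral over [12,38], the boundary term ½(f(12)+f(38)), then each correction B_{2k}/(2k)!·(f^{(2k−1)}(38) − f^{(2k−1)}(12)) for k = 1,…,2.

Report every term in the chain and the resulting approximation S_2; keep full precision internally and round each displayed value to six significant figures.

The integral term ∫_12^38 ln(x) dx = 82.4094.
Endpoint term: (f(12) + f(38))/2 = (2.48491 + 3.63759)/2 = 3.06125.
Running total after boundary: 85.4706.
Order-1 term: 1/12 · (0.0263158 − 0.0833333) = -0.00475146.
Running total after k=1: 85.4659.
Order-2 term: −1/720 · (3.64485e-05 − 0.00115741) = 1.55689e-06.

S_2 ≈ 85.4659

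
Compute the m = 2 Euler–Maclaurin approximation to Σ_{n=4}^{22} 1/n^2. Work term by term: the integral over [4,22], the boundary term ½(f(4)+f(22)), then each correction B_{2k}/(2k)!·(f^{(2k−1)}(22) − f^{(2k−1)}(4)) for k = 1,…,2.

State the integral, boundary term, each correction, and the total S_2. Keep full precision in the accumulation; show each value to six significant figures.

S_2 ≈ 0.239384

The integral term ∫_4^22 1/x^2 dx = 0.204545.
Boundary: ½(f(4) + f(22)) = ½(0.0625000 + 0.00206612) = 0.0322831.
Integral + boundary = 0.236829.
Order-1 term: 1/12 · (-0.000187829 − (-0.0312500)) = 0.00258851.
Partial sum through k=1: 0.239417.
Order-2 term: −1/720 · (-4.65691e-06 − (-0.0234375)) = -3.25456e-05.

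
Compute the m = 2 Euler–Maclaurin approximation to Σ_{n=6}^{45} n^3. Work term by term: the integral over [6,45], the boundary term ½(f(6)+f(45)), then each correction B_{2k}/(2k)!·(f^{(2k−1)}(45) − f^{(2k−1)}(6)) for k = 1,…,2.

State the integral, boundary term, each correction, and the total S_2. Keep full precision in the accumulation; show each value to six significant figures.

S_2 ≈ 1.07100e+06

∫_6^45 x^3 dx evaluates to 1.02483e+06.
½[f(6) + f(45)] = ½[216.000 + 91125.0] = 45670.5.
Integral + boundary = 1.07050e+06.
k=1: B_{2}/(2)! × [f^{(1)}(45) − f^{(1)}(6)] = 1/12 × (6075.00 − 108.000) = 497.250.
After k=1: 1.07100e+06.
k=2: B_{4}/(4)! × [f^{(3)}(45) − f^{(3)}(6)] = −1/720 × (6.00000 − 6.00000) = 0.00000.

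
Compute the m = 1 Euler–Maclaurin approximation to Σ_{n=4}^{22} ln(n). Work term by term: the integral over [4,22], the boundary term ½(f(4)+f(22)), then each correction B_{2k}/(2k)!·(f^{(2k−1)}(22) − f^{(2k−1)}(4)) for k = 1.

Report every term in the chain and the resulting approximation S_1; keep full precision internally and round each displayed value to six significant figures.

S_1 ≈ 46.6794

Integral: ∫_4^22 ln(x) dx = 44.4578.
Endpoint term: (f(4) + f(22))/2 = (1.38629 + 3.09104)/2 = 2.23867.
Integral + boundary = 46.6964.
Correction k=1: B_{2}/2! · (f^{(1)}(22) − f^{(1)}(4)) = 1/12 · (0.0454545 − 0.250000) = -0.0170455.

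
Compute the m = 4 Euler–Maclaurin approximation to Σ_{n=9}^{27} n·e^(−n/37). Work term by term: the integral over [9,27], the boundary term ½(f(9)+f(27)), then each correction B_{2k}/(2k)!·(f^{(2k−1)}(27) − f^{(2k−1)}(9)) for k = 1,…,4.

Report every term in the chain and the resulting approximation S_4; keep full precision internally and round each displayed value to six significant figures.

The integral term ∫_9^27 x·e^(−x/37) dx = 193.037.
Boundary: ½(f(9) + f(27)) = ½(7.05673 + 13.0151) = 10.0359.
Integral + boundary = 203.072.
Order-1 term: 1/12 · (0.130281 − 0.593358) = -0.0385898.
Partial sum through k=1: 203.034.
Order-2 term: −1/720 · (0.000799386 − 0.00157890) = 1.08266e-06.
Partial sum through k=2: 203.034.
Order-3 term: 1/30240 · (1.09833e-06 − 1.99005e-06) = -2.94884e-11.
Partial sum through k=3: 203.034.
Order-4 term: −1/1209600 · (1.17804e-09 − 2.06485e-09) = 7.33148e-16.

S_4 ≈ 203.034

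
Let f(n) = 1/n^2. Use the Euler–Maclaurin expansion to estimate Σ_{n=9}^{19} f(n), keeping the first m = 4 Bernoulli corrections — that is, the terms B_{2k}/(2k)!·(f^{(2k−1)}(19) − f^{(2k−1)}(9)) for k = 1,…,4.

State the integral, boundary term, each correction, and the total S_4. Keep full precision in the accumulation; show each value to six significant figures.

S_4 ≈ 0.0662412

Integral: ∫_9^19 1/x^2 dx = 0.0584795.
½[f(9) + f(19)] = ½[0.0123457 + 0.00277008] = 0.00755788.
Running total after boundary: 0.0660374.
k=1: B_{2}/(2)! × [f^{(1)}(19) − f^{(1)}(9)] = 1/12 × (-0.000291588 − (-0.00274348)) = 0.000204325.
Running total after k=1: 0.0662417.
k=2: B_{4}/(4)! × [f^{(3)}(19) − f^{(3)}(9)] = −1/720 × (-9.69267e-06 − (-0.000406442)) = -5.51041e-07.
Running total after k=2: 0.0662412.
k=3: B_{6}/(6)! × [f^{(5)}(19) − f^{(5)}(9)] = 1/30240 × (-8.05485e-07 − (-0.000150534)) = 4.95134e-09.
Running total after k=3: 0.0662412.
k=4: B_{8}/(8)! × [f^{(7)}(19) − f^{(7)}(9)] = −1/1209600 × (-1.24951e-07 − (-0.000104073)) = -8.59359e-11.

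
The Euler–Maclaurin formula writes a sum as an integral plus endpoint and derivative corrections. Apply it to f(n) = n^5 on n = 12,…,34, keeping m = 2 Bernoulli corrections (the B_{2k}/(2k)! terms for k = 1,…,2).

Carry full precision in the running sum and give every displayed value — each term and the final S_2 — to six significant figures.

S_2 ≈ 2.80360e+08

The integral term ∫_12^34 x^5 dx = 2.56970e+08.
Endpoint term: (f(12) + f(34))/2 = (248832 + 4.54354e+07)/2 = 2.28421e+07.
Integral + boundary = 2.79812e+08.
k=1: B_{2}/(2)! × [f^{(1)}(34) − f^{(1)}(12)] = 1/12 × (6.68168e+06 − 103680) = 548167.
Partial sum through k=1: 2.80360e+08.
k=2: B_{4}/(4)! × [f^{(3)}(34) − f^{(3)}(12)] = −1/720 × (69360.0 − 8640.00) = -84.3333.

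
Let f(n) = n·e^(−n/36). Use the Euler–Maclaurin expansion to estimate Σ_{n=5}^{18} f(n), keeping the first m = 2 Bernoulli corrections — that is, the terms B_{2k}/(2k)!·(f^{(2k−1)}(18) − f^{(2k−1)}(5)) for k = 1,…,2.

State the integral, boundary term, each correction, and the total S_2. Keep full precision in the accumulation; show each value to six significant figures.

S_2 ≈ 113.101

The integral term ∫_5^18 x·e^(−x/36) dx = 105.504.
Boundary: ½(f(5) + f(18)) = ½(4.35162 + 10.9176) = 7.63459.
Running total after boundary: 113.138.
Order-1 term: 1/12 · (0.303265 − 0.749446) = -0.0371817.
Partial sum through k=1: 113.101.
Order-2 term: −1/720 · (0.00117001 − 0.00192137) = 1.04356e-06.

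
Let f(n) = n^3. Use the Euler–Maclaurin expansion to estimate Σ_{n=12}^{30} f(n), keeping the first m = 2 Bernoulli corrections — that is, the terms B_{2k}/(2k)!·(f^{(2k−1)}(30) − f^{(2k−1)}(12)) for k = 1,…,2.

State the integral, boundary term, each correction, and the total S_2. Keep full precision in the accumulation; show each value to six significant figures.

The integral term ∫_12^30 x^3 dx = 197316.
Boundary: ½(f(12) + f(30)) = ½(1728.00 + 27000.0) = 14364.0.
So far: 211680.
Correction k=1: B_{2}/2! · (f^{(1)}(30) − f^{(1)}(12)) = 1/12 · (2700.00 − 432.000) = 189.000.
Running total after k=1: 211869.
Correction k=2: B_{4}/4! · (f^{(3)}(30) − f^{(3)}(12)) = −1/720 · (6.00000 − 6.00000) = 0.00000.

S_2 ≈ 211869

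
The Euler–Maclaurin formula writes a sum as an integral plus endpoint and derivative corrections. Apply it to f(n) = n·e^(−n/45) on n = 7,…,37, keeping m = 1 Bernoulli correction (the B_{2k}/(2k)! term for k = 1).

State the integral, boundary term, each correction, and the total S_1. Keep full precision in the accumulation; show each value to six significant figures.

S_1 ≈ 392.385

∫_7^37 x·e^(−x/45) dx evaluates to 381.313.
Boundary: ½(f(7) + f(37)) = ½(5.99158 + 16.2598) = 11.1257.
So far: 392.439.
Order-1 term: 1/12 · (0.0781252 − 0.722793) = -0.0537224.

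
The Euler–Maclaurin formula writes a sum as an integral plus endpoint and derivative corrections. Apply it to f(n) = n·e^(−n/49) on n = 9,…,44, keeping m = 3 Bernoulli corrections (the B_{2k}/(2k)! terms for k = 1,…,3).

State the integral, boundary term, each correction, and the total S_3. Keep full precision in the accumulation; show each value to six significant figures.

S_3 ≈ 521.265

∫_9^44 x·e^(−x/49) dx evaluates to 508.611.
Boundary: ½(f(9) + f(44)) = ½(7.48987 + 17.9256) = 12.7077.
Running total after boundary: 521.319.
k=1: B_{2}/(2)! × [f^{(1)}(44) − f^{(1)}(9)] = 1/12 × (0.0415715 − 0.679353) = -0.0531485.
Running total after k=1: 521.265.
k=2: B_{4}/(4)! × [f^{(3)}(44) − f^{(3)}(9)] = −1/720 × (0.000356673 − 0.000976163) = 8.60403e-07.
Running total after k=2: 521.265.
k=3: B_{6}/(6)! × [f^{(5)}(44) − f^{(5)}(9)] = 1/30240 × (2.89892e-07 − 6.95286e-07) = -1.34059e-11.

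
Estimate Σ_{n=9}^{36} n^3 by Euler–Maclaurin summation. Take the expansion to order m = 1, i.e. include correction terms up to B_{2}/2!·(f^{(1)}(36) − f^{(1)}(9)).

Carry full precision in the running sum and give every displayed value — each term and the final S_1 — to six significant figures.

S_1 ≈ 442260

∫_9^36 x^3 dx evaluates to 418264.
Boundary: ½(f(9) + f(36)) = ½(729.000 + 46656.0) = 23692.5.
So far: 441956.
k=1: B_{2}/(2)! × [f^{(1)}(36) − f^{(1)}(9)] = 1/12 × (3888.00 − 243.000) = 303.750.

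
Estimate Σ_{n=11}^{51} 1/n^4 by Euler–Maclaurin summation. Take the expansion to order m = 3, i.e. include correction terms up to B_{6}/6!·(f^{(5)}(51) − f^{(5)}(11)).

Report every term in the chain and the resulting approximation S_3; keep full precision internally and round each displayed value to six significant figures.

S_3 ≈ 0.000284210

∫_11^51 1/x^4 dx evaluates to 0.000247925.
Boundary: ½(f(11) + f(51)) = ½(6.83013e-05 + 1.47815e-07) = 3.42246e-05.
So far: 0.000282150.
Correction k=1: B_{2}/2! · (f^{(1)}(51) − f^{(1)}(11)) = 1/12 · (-1.15934e-08 − (-2.48369e-05)) = 2.06877e-06.
Running total after k=1: 0.000284219.
Correction k=2: B_{4}/4! · (f^{(3)}(51) − f^{(3)}(11)) = −1/720 · (-1.33718e-10 − (-6.15790e-06)) = -8.55245e-09.
Running total after k=2: 0.000284210.
Correction k=3: B_{6}/6! · (f^{(5)}(51) − f^{(5)}(11)) = 1/30240 · (-2.87897e-12 − (-2.84994e-06)) = 9.42438e-11.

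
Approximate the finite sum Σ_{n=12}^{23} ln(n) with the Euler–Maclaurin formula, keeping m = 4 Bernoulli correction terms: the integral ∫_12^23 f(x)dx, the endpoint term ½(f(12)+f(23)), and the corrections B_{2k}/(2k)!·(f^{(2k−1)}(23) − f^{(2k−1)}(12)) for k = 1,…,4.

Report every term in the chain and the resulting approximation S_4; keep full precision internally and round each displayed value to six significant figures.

S_4 ≈ 34.1044

Integral: ∫_12^23 ln(x) dx = 31.2975.
½[f(12) + f(23)] = ½[2.48491 + 3.13549] = 2.81020.
So far: 34.1077.
k=1: B_{2}/(2)! × [f^{(1)}(23) − f^{(1)}(12)] = 1/12 × (0.0434783 − 0.0833333) = -0.00332126.
Partial sum through k=1: 34.1044.
k=2: B_{4}/(4)! × [f^{(3)}(23) − f^{(3)}(12)] = −1/720 × (0.000164379 − 0.00115741) = 1.37921e-06.
Partial sum through k=2: 34.1044.
k=3: B_{6}/(6)! × [f^{(5)}(23) − f^{(5)}(12)] = 1/30240 × (3.72883e-06 − 9.64506e-05) = -3.06620e-09.
Partial sum through k=3: 34.1044.
k=4: B_{8}/(8)! × [f^{(7)}(23) − f^{(7)}(12)] = −1/1209600 × (2.11465e-07 − 2.00939e-05) = 1.64372e-11.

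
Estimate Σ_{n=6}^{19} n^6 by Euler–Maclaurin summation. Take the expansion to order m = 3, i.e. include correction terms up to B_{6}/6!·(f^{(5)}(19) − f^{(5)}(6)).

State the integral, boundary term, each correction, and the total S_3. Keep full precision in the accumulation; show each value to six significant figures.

Integral: ∫_6^19 x^6 dx = 1.27656e+08.
½[f(6) + f(19)] = ½[46656.0 + 4.70459e+07] = 2.35463e+07.
Integral + boundary = 1.51202e+08.
k=1: B_{2}/(2)! × [f^{(1)}(19) − f^{(1)}(6)] = 1/12 × (1.48566e+07 − 46656.0) = 1.23416e+06.
Running total after k=1: 1.52436e+08.
k=2: B_{4}/(4)! × [f^{(3)}(19) − f^{(3)}(6)] = −1/720 × (823080 − 25920.0) = -1107.17.
Running total after k=2: 1.52435e+08.
k=3: B_{6}/(6)! × [f^{(5)}(19) − f^{(5)}(6)] = 1/30240 × (13680.0 − 4320.00) = 0.309524.

S_3 ≈ 1.52435e+08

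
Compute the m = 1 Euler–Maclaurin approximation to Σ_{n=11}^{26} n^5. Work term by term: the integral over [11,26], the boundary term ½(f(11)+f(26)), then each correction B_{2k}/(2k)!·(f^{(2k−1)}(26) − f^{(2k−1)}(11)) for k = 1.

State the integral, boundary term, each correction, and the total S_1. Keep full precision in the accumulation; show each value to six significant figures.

S_1 ≈ 5.73962e+07

∫_11^26 x^5 dx evaluates to 5.11907e+07.
½[f(11) + f(26)] = ½[161051 + 1.18814e+07] = 6.02121e+06.
So far: 5.72119e+07.
Correction k=1: B_{2}/2! · (f^{(1)}(26) − f^{(1)}(11)) = 1/12 · (2.28488e+06 − 73205.0) = 184306.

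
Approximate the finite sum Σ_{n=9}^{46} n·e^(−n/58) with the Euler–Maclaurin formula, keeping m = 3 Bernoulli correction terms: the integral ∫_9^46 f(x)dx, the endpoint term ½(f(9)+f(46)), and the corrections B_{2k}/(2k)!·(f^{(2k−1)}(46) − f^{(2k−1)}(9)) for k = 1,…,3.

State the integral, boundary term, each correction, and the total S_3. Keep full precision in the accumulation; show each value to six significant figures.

S_3 ≈ 612.553

The integral term ∫_9^46 x·e^(−x/58) dx = 598.347.
Endpoint term: (f(9) + f(46))/2 = (7.70641 + 20.8122)/2 = 14.2593.
Integral + boundary = 612.606.
Correction k=1: B_{2}/2! · (f^{(1)}(46) − f^{(1)}(9)) = 1/12 · (0.0936080 − 0.723398) = -0.0524825.
After k=1: 612.553.
Correction k=2: B_{4}/4! · (f^{(3)}(46) − f^{(3)}(9)) = −1/720 · (0.000296815 − 0.000724118) = 5.93477e-07.
After k=2: 612.553.
Correction k=3: B_{6}/6! · (f^{(5)}(46) − f^{(5)}(9)) = 1/30240 · (1.68194e-07 − 3.66586e-07) = -6.56059e-12.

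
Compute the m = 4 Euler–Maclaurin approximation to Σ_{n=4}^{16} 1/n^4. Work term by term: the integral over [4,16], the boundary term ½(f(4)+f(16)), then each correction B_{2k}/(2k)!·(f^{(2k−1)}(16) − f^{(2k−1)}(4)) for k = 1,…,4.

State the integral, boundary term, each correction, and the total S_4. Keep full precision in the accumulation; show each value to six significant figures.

S_4 ≈ 0.00740347

Integral: ∫_4^16 1/x^4 dx = 0.00512695.
Boundary: ½(f(4) + f(16)) = ½(0.00390625 + 1.52588e-05) = 0.00196075.
So far: 0.00708771.
Order-1 term: 1/12 · (-3.81470e-06 − (-0.00390625)) = 0.000325203.
After k=1: 0.00741291.
Order-2 term: −1/720 · (-4.47035e-07 − (-0.00732422)) = -1.01719e-05.
After k=2: 0.00740274.
Order-3 term: 1/30240 · (-9.77889e-08 − (-0.0256348)) = 8.47707e-07.
After k=3: 0.00740359.
Order-4 term: −1/1209600 · (-3.43789e-08 − (-0.144196)) = -1.19209e-07.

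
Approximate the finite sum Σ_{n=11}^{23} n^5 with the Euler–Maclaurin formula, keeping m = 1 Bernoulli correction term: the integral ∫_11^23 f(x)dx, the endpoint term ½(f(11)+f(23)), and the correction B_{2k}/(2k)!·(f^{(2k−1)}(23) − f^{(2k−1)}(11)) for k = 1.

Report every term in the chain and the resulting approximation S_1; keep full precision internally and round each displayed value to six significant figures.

The integral term ∫_11^23 x^5 dx = 2.43774e+07.
½[f(11) + f(23)] = ½[161051 + 6.43634e+06] = 3.29870e+06.
So far: 2.76761e+07.
k=1: B_{2}/(2)! × [f^{(1)}(23) − f^{(1)}(11)] = 1/12 × (1.39920e+06 − 73205.0) = 110500.

S_1 ≈ 2.77866e+07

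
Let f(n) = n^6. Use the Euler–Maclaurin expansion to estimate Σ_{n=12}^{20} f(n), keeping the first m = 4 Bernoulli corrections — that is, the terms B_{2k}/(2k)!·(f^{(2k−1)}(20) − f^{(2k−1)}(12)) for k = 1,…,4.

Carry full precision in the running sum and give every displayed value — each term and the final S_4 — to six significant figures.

S_4 ≈ 2.12706e+08

The integral term ∫_12^20 x^6 dx = 1.77738e+08.
Boundary: ½(f(12) + f(20)) = ½(2.98598e+06 + 6.40000e+07) = 3.34930e+07.
Integral + boundary = 2.11231e+08.
k=1: B_{2}/(2)! × [f^{(1)}(20) − f^{(1)}(12)] = 1/12 × (1.92000e+07 − 1.49299e+06) = 1.47558e+06.
After k=1: 2.12707e+08.
k=2: B_{4}/(4)! × [f^{(3)}(20) − f^{(3)}(12)] = −1/720 × (960000 − 207360) = -1045.33.
After k=2: 2.12706e+08.
k=3: B_{6}/(6)! × [f^{(5)}(20) − f^{(5)}(12)] = 1/30240 × (14400.0 − 8640.00) = 0.190476.
After k=3: 2.12706e+08.
k=4: B_{8}/(8)! × [f^{(7)}(20) − f^{(7)}(12)] = −1/1209600 × (0.00000 − 0.00000) = 0.00000.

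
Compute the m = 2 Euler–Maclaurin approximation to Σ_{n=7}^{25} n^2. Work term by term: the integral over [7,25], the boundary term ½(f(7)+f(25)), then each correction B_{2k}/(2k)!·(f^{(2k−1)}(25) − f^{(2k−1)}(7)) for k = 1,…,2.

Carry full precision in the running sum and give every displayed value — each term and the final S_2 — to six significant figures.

∫_7^25 x^2 dx evaluates to 5094.00.
½[f(7) + f(25)] = ½[49.0000 + 625.000] = 337.000.
Running total after boundary: 5431.00.
Order-1 term: 1/12 · (50.0000 − 14.0000) = 3.00000.
Running total after k=1: 5434.00.
Order-2 term: −1/720 · (0.00000 − 0.00000) = 0.00000.

S_2 ≈ 5434.00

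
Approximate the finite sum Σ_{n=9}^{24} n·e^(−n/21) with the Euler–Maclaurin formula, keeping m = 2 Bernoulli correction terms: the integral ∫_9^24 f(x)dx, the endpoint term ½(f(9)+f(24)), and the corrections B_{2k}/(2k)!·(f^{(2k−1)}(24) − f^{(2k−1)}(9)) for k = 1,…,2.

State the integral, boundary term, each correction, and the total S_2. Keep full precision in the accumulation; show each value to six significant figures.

S_2 ≈ 115.763

∫_9^24 x·e^(−x/21) dx evaluates to 109.040.
½[f(9) + f(24)] = ½[5.86295 + 7.65376] = 6.75835.
Integral + boundary = 115.798.
Correction k=1: B_{2}/2! · (f^{(1)}(24) − f^{(1)}(9)) = 1/12 · (-0.0455581 − 0.372251) = -0.0348174.
After k=1: 115.763.
Correction k=2: B_{4}/4! · (f^{(3)}(24) − f^{(3)}(9)) = −1/720 · (0.00134298 − 0.00379848) = 3.41041e-06.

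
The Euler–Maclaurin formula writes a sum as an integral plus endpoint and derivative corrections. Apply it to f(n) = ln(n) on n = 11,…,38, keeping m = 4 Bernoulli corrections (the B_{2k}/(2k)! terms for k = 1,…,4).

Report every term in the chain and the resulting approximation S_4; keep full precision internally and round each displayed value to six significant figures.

Integral: ∫_11^38 ln(x) dx = 84.8514.
½[f(11) + f(38)] = ½[2.39790 + 3.63759] = 3.01774.
Running total after boundary: 87.8692.
k=1: B_{2}/(2)! × [f^{(1)}(38) − f^{(1)}(11)] = 1/12 × (0.0263158 − 0.0909091) = -0.00538278.
Running total after k=1: 87.8638.
k=2: B_{4}/(4)! × [f^{(3)}(38) − f^{(3)}(11)] = −1/720 × (3.64485e-05 − 0.00150263) = 2.03636e-06.
Running total after k=2: 87.8638.
k=3: B_{6}/(6)! × [f^{(5)}(38) − f^{(5)}(11)] = 1/30240 × (3.02896e-07 − 0.000149021) = -4.91793e-09.
Running total after k=3: 87.8638.
k=4: B_{8}/(8)! × [f^{(7)}(38) − f^{(7)}(11)] = −1/1209600 × (6.29285e-09 − 3.69474e-05) = 3.05399e-11.

S_4 ≈ 87.8638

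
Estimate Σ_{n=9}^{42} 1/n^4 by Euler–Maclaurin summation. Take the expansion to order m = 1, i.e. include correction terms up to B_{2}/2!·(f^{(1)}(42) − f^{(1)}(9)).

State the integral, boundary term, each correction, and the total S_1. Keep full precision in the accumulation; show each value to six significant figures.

∫_9^42 1/x^4 dx evaluates to 0.000452748.
½[f(9) + f(42)] = ½[0.000152416 + 3.21368e-07] = 7.63686e-05.
So far: 0.000529117.
Correction k=1: B_{2}/2! · (f^{(1)}(42) − f^{(1)}(9)) = 1/12 · (-3.06065e-08 − (-6.77404e-05)) = 5.64248e-06.

S_1 ≈ 0.000534759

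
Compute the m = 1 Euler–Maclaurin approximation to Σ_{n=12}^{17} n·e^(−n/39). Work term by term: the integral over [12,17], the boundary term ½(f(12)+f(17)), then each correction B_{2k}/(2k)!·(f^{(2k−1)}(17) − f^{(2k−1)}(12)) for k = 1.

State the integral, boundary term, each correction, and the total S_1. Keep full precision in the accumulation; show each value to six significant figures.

The integral term ∫_12^17 x·e^(−x/39) dx = 49.8384.
½[f(12) + f(17)] = ½[8.82170 + 10.9936] = 9.90766.
So far: 59.7461.
Order-1 term: 1/12 · (0.364796 − 0.508944) = -0.0120123.

S_1 ≈ 59.7341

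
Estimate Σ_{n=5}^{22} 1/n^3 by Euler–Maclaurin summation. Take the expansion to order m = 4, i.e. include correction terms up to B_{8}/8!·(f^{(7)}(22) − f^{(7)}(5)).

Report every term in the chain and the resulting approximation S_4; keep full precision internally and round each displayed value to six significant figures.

S_4 ≈ 0.0234077

The integral term ∫_5^22 1/x^3 dx = 0.0189669.
Endpoint term: (f(5) + f(22))/2 = (0.00800000 + 9.39144e-05)/2 = 0.00404696.
Integral + boundary = 0.0230139.
k=1: B_{2}/(2)! × [f^{(1)}(22) − f^{(1)}(5)] = 1/12 × (-1.28065e-05 − (-0.00480000)) = 0.000398933.
Partial sum through k=1: 0.0234128.
k=2: B_{4}/(4)! × [f^{(3)}(22) − f^{(3)}(5)] = −1/720 × (-5.29194e-07 − (-0.00384000)) = -5.33260e-06.
Partial sum through k=2: 0.0234075.
k=3: B_{6}/(6)! × [f^{(5)}(22) − f^{(5)}(5)] = 1/30240 × (-4.59218e-08 − (-0.00645120)) = 2.13332e-07.
Partial sum through k=3: 0.0234077.
k=4: B_{8}/(8)! × [f^{(7)}(22) − f^{(7)}(5)] = −1/1209600 × (-6.83135e-09 − (-0.0185795)) = -1.53600e-08.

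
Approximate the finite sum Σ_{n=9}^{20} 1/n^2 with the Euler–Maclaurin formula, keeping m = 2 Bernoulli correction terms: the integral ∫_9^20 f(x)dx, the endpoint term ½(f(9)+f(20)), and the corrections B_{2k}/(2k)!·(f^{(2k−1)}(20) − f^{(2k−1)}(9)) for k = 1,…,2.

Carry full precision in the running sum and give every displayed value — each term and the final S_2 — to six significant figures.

Integral: ∫_9^20 1/x^2 dx = 0.0611111.
Boundary: ½(f(9) + f(20)) = ½(0.0123457 + 0.00250000) = 0.00742284.
Running total after boundary: 0.0685340.
Correction k=1: B_{2}/2! · (f^{(1)}(20) − f^{(1)}(9)) = 1/12 · (-0.000250000 − (-0.00274348)) = 0.000207790.
Running total after k=1: 0.0687417.
Correction k=2: B_{4}/4! · (f^{(3)}(20) − f^{(3)}(9)) = −1/720 · (-7.50000e-06 − (-0.000406442)) = -5.54086e-07.

S_2 ≈ 0.0687412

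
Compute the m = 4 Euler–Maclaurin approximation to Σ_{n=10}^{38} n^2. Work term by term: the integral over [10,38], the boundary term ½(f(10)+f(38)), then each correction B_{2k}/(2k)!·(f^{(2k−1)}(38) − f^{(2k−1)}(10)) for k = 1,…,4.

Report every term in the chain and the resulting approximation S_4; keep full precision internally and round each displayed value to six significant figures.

∫_10^38 x^2 dx evaluates to 17957.3.
½[f(10) + f(38)] = ½[100.000 + 1444.00] = 772.000.
Integral + boundary = 18729.3.
k=1: B_{2}/(2)! × [f^{(1)}(38) − f^{(1)}(10)] = 1/12 × (76.0000 − 20.0000) = 4.66667.
Partial sum through k=1: 18734.0.
k=2: B_{4}/(4)! × [f^{(3)}(38) − f^{(3)}(10)] = −1/720 × (0.00000 − 0.00000) = 0.00000.
Partial sum through k=2: 18734.0.
k=3: B_{6}/(6)! × [f^{(5)}(38) − f^{(5)}(10)] = 1/30240 × (0.00000 − 0.00000) = 0.00000.
Partial sum through k=3: 18734.0.
k=4: B_{8}/(8)! × [f^{(7)}(38) − f^{(7)}(10)] = −1/1209600 × (0.00000 − 0.00000) = 0.00000.

S_4 ≈ 18734.0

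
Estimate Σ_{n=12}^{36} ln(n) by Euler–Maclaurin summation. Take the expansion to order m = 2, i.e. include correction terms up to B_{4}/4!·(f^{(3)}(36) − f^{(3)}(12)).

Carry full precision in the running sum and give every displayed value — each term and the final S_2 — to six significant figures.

Integral: ∫_12^36 ln(x) dx = 75.1878.
Boundary: ½(f(12) + f(36)) = ½(2.48491 + 3.58352) = 3.03421.
Integral + boundary = 78.2220.
k=1: B_{2}/(2)! × [f^{(1)}(36) − f^{(1)}(12)] = 1/12 × (0.0277778 − 0.0833333) = -0.00462963.
After k=1: 78.2174.
k=2: B_{4}/(4)! × [f^{(3)}(36) − f^{(3)}(12)] = −1/720 × (4.28669e-05 − 0.00115741) = 1.54797e-06.

S_2 ≈ 78.2174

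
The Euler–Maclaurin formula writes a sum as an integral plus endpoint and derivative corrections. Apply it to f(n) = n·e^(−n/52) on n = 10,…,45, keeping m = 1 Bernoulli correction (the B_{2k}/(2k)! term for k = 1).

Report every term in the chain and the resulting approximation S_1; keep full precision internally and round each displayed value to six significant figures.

S_1 ≈ 550.548

Integral: ∫_10^45 x·e^(−x/52) dx = 537.003.
½[f(10) + f(45)] = ½[8.25053 + 18.9400] = 13.5953.
Running total after boundary: 550.599.
Correction k=1: B_{2}/2! · (f^{(1)}(45) − f^{(1)}(10)) = 1/12 · (0.0566582 − 0.666389) = -0.0508109.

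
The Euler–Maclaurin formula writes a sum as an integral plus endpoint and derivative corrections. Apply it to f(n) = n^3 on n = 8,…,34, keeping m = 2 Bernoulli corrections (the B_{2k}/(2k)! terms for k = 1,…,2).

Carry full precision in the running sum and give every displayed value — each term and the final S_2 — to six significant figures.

∫_8^34 x^3 dx evaluates to 333060.
½[f(8) + f(34)] = ½[512.000 + 39304.0] = 19908.0.
So far: 352968.
Order-1 term: 1/12 · (3468.00 − 192.000) = 273.000.
After k=1: 353241.
Order-2 term: −1/720 · (6.00000 − 6.00000) = 0.00000.

S_2 ≈ 353241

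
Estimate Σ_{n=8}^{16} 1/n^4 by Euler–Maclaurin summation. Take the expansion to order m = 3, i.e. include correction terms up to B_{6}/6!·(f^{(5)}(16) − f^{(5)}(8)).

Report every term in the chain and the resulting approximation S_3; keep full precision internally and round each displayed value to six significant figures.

S_3 ≈ 0.000709139

∫_8^16 1/x^4 dx evaluates to 0.000569661.
Boundary: ½(f(8) + f(16)) = ½(0.000244141 + 1.52588e-05) = 0.000129700.
Running total after boundary: 0.000699361.
k=1: B_{2}/(2)! × [f^{(1)}(16) − f^{(1)}(8)] = 1/12 × (-3.81470e-06 − (-0.000122070)) = 9.85463e-06.
After k=1: 0.000709216.
k=2: B_{4}/(4)! × [f^{(3)}(16) − f^{(3)}(8)] = −1/720 × (-4.47035e-07 − (-5.72205e-05)) = -7.88520e-08.
After k=2: 0.000709137.
k=3: B_{6}/(6)! × [f^{(5)}(16) − f^{(5)}(8)] = 1/30240 × (-9.77889e-08 − (-5.00679e-05)) = 1.65245e-09.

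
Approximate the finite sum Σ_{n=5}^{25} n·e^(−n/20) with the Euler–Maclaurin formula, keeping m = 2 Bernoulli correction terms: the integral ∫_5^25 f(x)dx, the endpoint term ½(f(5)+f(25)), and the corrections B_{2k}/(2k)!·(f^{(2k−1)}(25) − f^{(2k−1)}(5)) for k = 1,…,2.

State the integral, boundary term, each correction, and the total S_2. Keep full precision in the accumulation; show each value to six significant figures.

Integral: ∫_5^25 x·e^(−x/20) dx = 131.546.
Boundary: ½(f(5) + f(25)) = ½(3.89400 + 7.16262) = 5.52831.
Integral + boundary = 137.074.
Correction k=1: B_{2}/2! · (f^{(1)}(25) − f^{(1)}(5)) = 1/12 · (-0.0716262 − 0.584101) = -0.0546439.
Running total after k=1: 137.020.
Correction k=2: B_{4}/4! · (f^{(3)}(25) − f^{(3)}(5)) = −1/720 · (0.00125346 − 0.00535426) = 5.69555e-06.

S_2 ≈ 137.020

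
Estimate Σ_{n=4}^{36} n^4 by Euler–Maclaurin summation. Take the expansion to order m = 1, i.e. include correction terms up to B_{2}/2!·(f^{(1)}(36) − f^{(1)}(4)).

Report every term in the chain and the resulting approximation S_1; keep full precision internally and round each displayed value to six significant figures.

The integral term ∫_4^36 x^4 dx = 1.20930e+07.
½[f(4) + f(36)] = ½[256.000 + 1.67962e+06] = 839936.
Running total after boundary: 1.29330e+07.
Correction k=1: B_{2}/2! · (f^{(1)}(36) − f^{(1)}(4)) = 1/12 · (186624 − 256.000) = 15530.7.

S_1 ≈ 1.29485e+07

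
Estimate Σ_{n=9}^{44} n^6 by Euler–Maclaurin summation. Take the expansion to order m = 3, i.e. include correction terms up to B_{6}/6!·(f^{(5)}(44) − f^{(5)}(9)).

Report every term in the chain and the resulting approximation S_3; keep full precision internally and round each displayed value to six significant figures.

S_3 ≈ 4.93213e+10

The integral term ∫_9^44 x^6 dx = 4.56104e+10.
Boundary: ½(f(9) + f(44)) = ½(531441 + 7.25631e+09) = 3.62842e+09.
Integral + boundary = 4.92389e+10.
Order-1 term: 1/12 · (9.89497e+08 − 354294) = 8.24286e+07.
Partial sum through k=1: 4.93213e+10.
Order-2 term: −1/720 · (1.02221e+07 − 87480.0) = -14075.8.
Partial sum through k=2: 4.93213e+10.
Order-3 term: 1/30240 · (31680.0 − 6480.00) = 0.833333.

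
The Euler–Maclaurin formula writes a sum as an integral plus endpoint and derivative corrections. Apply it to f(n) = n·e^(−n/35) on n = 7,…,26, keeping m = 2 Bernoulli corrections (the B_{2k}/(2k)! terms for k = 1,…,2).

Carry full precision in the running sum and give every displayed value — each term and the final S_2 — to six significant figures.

The integral term ∫_7^26 x·e^(−x/35) dx = 187.802.
Boundary: ½(f(7) + f(26)) = ½(5.73112 + 12.3696) = 9.05034.
Running total after boundary: 196.853.
Order-1 term: 1/12 · (0.122336 − 0.654985) = -0.0443873.
Partial sum through k=1: 196.808.
Order-2 term: −1/720 · (0.000876606 − 0.00187138) = 1.38164e-06.

S_2 ≈ 196.808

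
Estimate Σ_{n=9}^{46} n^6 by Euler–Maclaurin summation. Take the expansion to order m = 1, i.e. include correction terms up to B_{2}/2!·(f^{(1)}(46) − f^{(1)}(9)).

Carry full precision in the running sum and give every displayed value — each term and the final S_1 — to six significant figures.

Integral: ∫_9^46 x^6 dx = 6.22590e+10.
Boundary: ½(f(9) + f(46)) = ½(531441 + 9.47430e+09) = 4.73741e+09.
Integral + boundary = 6.69964e+10.
k=1: B_{2}/(2)! × [f^{(1)}(46) − f^{(1)}(9)] = 1/12 × (1.23578e+09 − 354294) = 1.02952e+08.

S_1 ≈ 6.70993e+10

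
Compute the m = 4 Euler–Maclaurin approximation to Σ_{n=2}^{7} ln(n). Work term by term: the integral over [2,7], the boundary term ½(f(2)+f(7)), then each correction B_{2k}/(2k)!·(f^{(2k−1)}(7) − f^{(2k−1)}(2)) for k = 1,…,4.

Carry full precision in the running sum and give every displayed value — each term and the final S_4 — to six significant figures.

The integral term ∫_2^7 ln(x) dx = 7.23508.
½[f(2) + f(7)] = ½[0.693147 + 1.94591] = 1.31953.
Integral + boundary = 8.55461.
Order-1 term: 1/12 · (0.142857 − 0.500000) = -0.0297619.
Running total after k=1: 8.52484.
Order-2 term: −1/720 · (0.00583090 − 0.250000) = 0.000339124.
Running total after k=2: 8.52518.
Order-3 term: 1/30240 · (0.00142798 − 0.750000) = -2.47544e-05.
Running total after k=3: 8.52516.
Order-4 term: −1/1209600 · (0.000874271 − 5.62500) = 4.64957e-06.

S_4 ≈ 8.52516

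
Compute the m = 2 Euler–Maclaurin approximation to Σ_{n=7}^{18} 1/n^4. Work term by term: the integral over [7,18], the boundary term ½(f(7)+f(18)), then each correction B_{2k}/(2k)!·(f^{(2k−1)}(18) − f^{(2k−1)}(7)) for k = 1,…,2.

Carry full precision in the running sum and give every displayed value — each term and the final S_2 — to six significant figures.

S_2 ≈ 0.00114713

Integral: ∫_7^18 1/x^4 dx = 0.000914661.
Boundary: ½(f(7) + f(18)) = ½(0.000416493 + 9.52599e-06) = 0.000213010.
Integral + boundary = 0.00112767.
Order-1 term: 1/12 · (-2.11689e-06 − (-0.000237996)) = 1.96566e-05.
Running total after k=1: 0.00114733.
Order-2 term: −1/720 · (-1.96008e-07 − (-0.000145712)) = -2.02105e-07.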